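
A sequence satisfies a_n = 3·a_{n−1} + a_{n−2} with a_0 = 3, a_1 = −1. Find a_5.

−10

With companion matrix Q = [[3, 1], [1, 0]], [a_n, a_{n−1}]ᵀ = Q·[a_{n−1}, a_{n−2}]ᵀ, so [a_5, a_4]ᵀ = Q⁴·[a_1, a_0]ᵀ.
Q⁴ = [[109, 33], [33, 10]], giving [a_5, a_4]ᵀ = [[−10], [−3]].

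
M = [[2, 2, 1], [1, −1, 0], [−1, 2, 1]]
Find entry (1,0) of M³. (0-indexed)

M² = [[5, 4, 3], [1, 3, 1], [−1, −2, 0]]
M³ = [[11, 12, 8], [4, 1, 2], [−4, 0, −1]]

4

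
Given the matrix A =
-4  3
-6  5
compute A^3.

[[-10, 9], [-18, 17]]

tr A = 1 and det A = -2, so the characteristic polynomial is λ² − (1)λ + (-2) with roots -1 and 2.
Eigenvectors give P = [[-1, 1], [-1, 2]] with P⁻¹ = [[-2, 1], [-1, 1]], and A = P·diag(-1, 2)·P⁻¹.
Then A^3 = P·diag(-1, 8)·P⁻¹ = [[1, 8], [1, 16]] · [[-2, 1], [-1, 1]] = [[-10, 9], [-18, 17]].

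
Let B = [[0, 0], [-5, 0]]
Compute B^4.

B is strictly triangular, hence nilpotent: B^2 = 0, so B^4 = 0.

[[0, 0], [0, 0]]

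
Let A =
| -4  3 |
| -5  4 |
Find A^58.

[[1, 0], [0, 1]]

A² = I (check: tr A = 0 and det A = -1), so A^58 = I since 58 is even.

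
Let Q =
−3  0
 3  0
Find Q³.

[[−27, 0], [27, 0]]

Q² = [[9, 0], [−9, 0]]
Q³ = [[−27, 0], [27, 0]]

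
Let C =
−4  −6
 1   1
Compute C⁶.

tr C = −3 and det C = 2, so the characteristic polynomial is λ² − (−3)λ + (2) with roots −2 and −1.
Eigenvectors give P = [[3, −2], [−1, 1]] with P⁻¹ = [[1, 2], [1, 3]], and C = P·diag(−2, −1)·P⁻¹.
Then C⁶ = P·diag(64, 1)·P⁻¹ = [[192, −2], [−64, 1]] · [[1, 2], [1, 3]] = [[190, 378], [−63, −125]].

[[190, 378], [−63, −125]]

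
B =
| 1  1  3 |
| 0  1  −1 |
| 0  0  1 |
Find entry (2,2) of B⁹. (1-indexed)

B = I + N where N = [[0, 1, 3], [0, 0, −1], [0, 0, 0]] is strictly upper-triangular, so N³ = 0.
(I + N)⁹ = I + 9·N + 36·N² = [[1, 9, −9], [0, 1, −9], [0, 0, 1]].

1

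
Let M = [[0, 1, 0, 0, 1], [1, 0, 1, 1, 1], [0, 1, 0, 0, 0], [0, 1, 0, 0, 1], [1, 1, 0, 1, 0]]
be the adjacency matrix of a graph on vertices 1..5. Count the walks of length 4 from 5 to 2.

16

The number of length-4 walks from vertex 5 to vertex 2 is entry (5,2) of M⁴, where M is the adjacency matrix.
M² = [[2, 1, 1, 2, 1], [1, 4, 0, 1, 2], [1, 0, 1, 1, 1], [2, 1, 1, 2, 1], [1, 2, 1, 1, 3]]
M³ = [[2, 6, 1, 2, 5], [6, 4, 4, 6, 6], [1, 4, 0, 1, 2], [2, 6, 1, 2, 5], [5, 6, 2, 5, 4]]
M⁴ = [[11, 10, 6, 11, 10], [10, 22, 4, 10, 16], [6, 4, 4, 6, 6], [11, 10, 6, 11, 10], [10, 16, 6, 10, 16]]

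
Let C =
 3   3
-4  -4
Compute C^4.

[[-3, -3], [4, 4]]

C^2 = [[-3, -3], [4, 4]]
C^3 = [[3, 3], [-4, -4]]
C^4 = [[-3, -3], [4, 4]]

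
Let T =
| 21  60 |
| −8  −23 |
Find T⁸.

[[−32799, −98400], [13120, 39361]]

tr T = −2 and det T = −3, so the characteristic polynomial is λ² − (−2)λ + (−3) with roots −3 and 1.
Eigenvectors give P = [[−5, −3], [2, 1]] with P⁻¹ = [[1, 3], [−2, −5]], and T = P·diag(−3, 1)·P⁻¹.
Then T⁸ = P·diag(6561, 1)·P⁻¹ = [[−32805, −3], [13122, 1]] · [[1, 3], [−2, −5]] = [[−32799, −98400], [13120, 39361]].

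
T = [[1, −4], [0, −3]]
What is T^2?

[[1, 8], [0, 9]]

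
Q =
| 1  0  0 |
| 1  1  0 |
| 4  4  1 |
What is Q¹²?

Q = I + N where N = [[0, 0, 0], [1, 0, 0], [4, 4, 0]] is strictly lower-triangular, so N³ = 0.
(I + N)¹² = I + 12·N + 66·N² = [[1, 0, 0], [12, 1, 0], [312, 48, 1]].

[[1, 0, 0], [12, 1, 0], [312, 48, 1]]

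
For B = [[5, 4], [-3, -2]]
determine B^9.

[[2045, 2044], [-1533, -1532]]

tr B = 3 and det B = 2, so the characteristic polynomial is λ² − (3)λ + (2) with roots 2 and 1.
Eigenvectors give P = [[4, -1], [-3, 1]] with P⁻¹ = [[1, 1], [3, 4]], and B = P·diag(2, 1)·P⁻¹.
Then B^9 = P·diag(512, 1)·P⁻¹ = [[2048, -1], [-1536, 1]] · [[1, 1], [3, 4]] = [[2045, 2044], [-1533, -1532]].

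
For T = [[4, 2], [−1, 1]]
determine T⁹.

tr T = 5 and det T = 6, so the characteristic polynomial is λ² − (5)λ + (6) with roots 2 and 3.
Eigenvectors give P = [[−1, −2], [1, 1]] with P⁻¹ = [[1, 2], [−1, −1]], and T = P·diag(2, 3)·P⁻¹.
Then T⁹ = P·diag(512, 19683)·P⁻¹ = [[−512, −39366], [512, 19683]] · [[1, 2], [−1, −1]] = [[38854, 38342], [−19171, −18659]].

[[38854, 38342], [−19171, −18659]]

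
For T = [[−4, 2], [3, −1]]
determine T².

[[22, −10], [−15, 7]]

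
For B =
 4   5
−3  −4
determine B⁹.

[[4, 5], [−3, −4]]

B² = I (check: tr B = 0 and det B = −1), so B⁹ = B since 9 is odd.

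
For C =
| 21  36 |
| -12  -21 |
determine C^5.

tr C = 0 and det C = -9, so the characteristic polynomial is λ² − (0)λ + (-9) with roots -3 and 3.
Eigenvectors give P = [[-3, 2], [2, -1]] with P⁻¹ = [[1, 2], [2, 3]], and C = P·diag(-3, 3)·P⁻¹.
Then C^5 = P·diag(-243, 243)·P⁻¹ = [[729, 486], [-486, -243]] · [[1, 2], [2, 3]] = [[1701, 2916], [-972, -1701]].

[[1701, 2916], [-972, -1701]]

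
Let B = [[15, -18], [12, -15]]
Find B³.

tr B = 0 and det B = -9, so the characteristic polynomial is λ² − (0)λ + (-9) with roots 3 and -3.
Eigenvectors give P = [[-3, 1], [-2, 1]] with P⁻¹ = [[-1, 1], [-2, 3]], and B = P·diag(3, -3)·P⁻¹.
Then B³ = P·diag(27, -27)·P⁻¹ = [[-81, -27], [-54, -27]] · [[-1, 1], [-2, 3]] = [[135, -162], [108, -135]].

[[135, -162], [108, -135]]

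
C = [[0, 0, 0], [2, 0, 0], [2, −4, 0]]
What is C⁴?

C is strictly triangular, hence nilpotent: C³ = 0, so C⁴ = 0.

[[0, 0, 0], [0, 0, 0], [0, 0, 0]]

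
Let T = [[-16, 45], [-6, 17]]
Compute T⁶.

tr T = 1 and det T = -2, so the characteristic polynomial is λ² − (1)λ + (-2) with roots -1 and 2.
Eigenvectors give P = [[3, -5], [1, -2]] with P⁻¹ = [[2, -5], [1, -3]], and T = P·diag(-1, 2)·P⁻¹.
Then T⁶ = P·diag(1, 64)·P⁻¹ = [[3, -320], [1, -128]] · [[2, -5], [1, -3]] = [[-314, 945], [-126, 379]].

[[-314, 945], [-126, 379]]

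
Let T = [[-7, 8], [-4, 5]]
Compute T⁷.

tr T = -2 and det T = -3, so the characteristic polynomial is λ² − (-2)λ + (-3) with roots -3 and 1.
Eigenvectors give P = [[2, 1], [1, 1]] with P⁻¹ = [[1, -1], [-1, 2]], and T = P·diag(-3, 1)·P⁻¹.
Then T⁷ = P·diag(-2187, 1)·P⁻¹ = [[-4374, 1], [-2187, 1]] · [[1, -1], [-1, 2]] = [[-4375, 4376], [-2188, 2189]].

[[-4375, 4376], [-2188, 2189]]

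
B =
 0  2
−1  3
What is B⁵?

tr B = 3 and det B = 2, so the characteristic polynomial is λ² − (3)λ + (2) with roots 2 and 1.
Eigenvectors give P = [[1, −2], [1, −1]] with P⁻¹ = [[−1, 2], [−1, 1]], and B = P·diag(2, 1)·P⁻¹.
Then B⁵ = P·diag(32, 1)·P⁻¹ = [[32, −2], [32, −1]] · [[−1, 2], [−1, 1]] = [[−30, 62], [−31, 63]].

[[−30, 62], [−31, 63]]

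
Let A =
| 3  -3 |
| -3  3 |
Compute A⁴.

A² = [[18, -18], [-18, 18]]
A³ = [[108, -108], [-108, 108]]
A⁴ = [[648, -648], [-648, 648]]

[[648, -648], [-648, 648]]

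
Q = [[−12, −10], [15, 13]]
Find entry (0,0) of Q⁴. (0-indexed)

tr Q = 1 and det Q = −6, so the characteristic polynomial is λ² − (1)λ + (−6) with roots −2 and 3.
Eigenvectors give P = [[−1, −2], [1, 3]] with P⁻¹ = [[−3, −2], [1, 1]], and Q = P·diag(−2, 3)·P⁻¹.
Then Q⁴ = P·diag(16, 81)·P⁻¹ = [[−16, −162], [16, 243]] · [[−3, −2], [1, 1]] = [[−114, −130], [195, 211]].

−114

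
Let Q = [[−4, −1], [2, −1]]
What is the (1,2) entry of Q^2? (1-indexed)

5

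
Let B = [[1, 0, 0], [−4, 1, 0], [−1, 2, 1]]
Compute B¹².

[[1, 0, 0], [−48, 1, 0], [−540, 24, 1]]

B = I + N where N = [[0, 0, 0], [−4, 0, 0], [−1, 2, 0]] is strictly lower-triangular, so N³ = 0.
(I + N)¹² = I + 12·N + 66·N² = [[1, 0, 0], [−48, 1, 0], [−540, 24, 1]].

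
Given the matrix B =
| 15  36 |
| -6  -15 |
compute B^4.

[[81, 0], [0, 81]]

tr B = 0 and det B = -9, so the characteristic polynomial is λ² − (0)λ + (-9) with roots -3 and 3.
Eigenvectors give P = [[-2, -3], [1, 1]] with P⁻¹ = [[1, 3], [-1, -2]], and B = P·diag(-3, 3)·P⁻¹.
Then B^4 = P·diag(81, 81)·P⁻¹ = [[-162, -243], [81, 81]] · [[1, 3], [-1, -2]] = [[81, 0], [0, 81]].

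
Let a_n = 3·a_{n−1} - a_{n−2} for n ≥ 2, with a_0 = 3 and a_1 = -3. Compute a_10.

-28047

With companion matrix T = [[3, -1], [1, 0]], [a_n, a_{n−1}]ᵀ = T·[a_{n−1}, a_{n−2}]ᵀ, so [a_10, a_9]ᵀ = T⁹·[a_1, a_0]ᵀ.
T⁹ = [[6765, -2584], [2584, -987]], giving [a_10, a_9]ᵀ = [[-28047], [-10713]].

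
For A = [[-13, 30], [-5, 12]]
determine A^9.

tr A = -1 and det A = -6, so the characteristic polynomial is λ² − (-1)λ + (-6) with roots 2 and -3.
Eigenvectors give P = [[-2, -3], [-1, -1]] with P⁻¹ = [[1, -3], [-1, 2]], and A = P·diag(2, -3)·P⁻¹.
Then A^9 = P·diag(512, -19683)·P⁻¹ = [[-1024, 59049], [-512, 19683]] · [[1, -3], [-1, 2]] = [[-60073, 121170], [-20195, 40902]].

[[-60073, 121170], [-20195, 40902]]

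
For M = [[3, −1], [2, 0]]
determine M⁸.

tr M = 3 and det M = 2, so the characteristic polynomial is λ² − (3)λ + (2) with roots 2 and 1.
Eigenvectors give P = [[1, −1], [1, −2]] with P⁻¹ = [[2, −1], [1, −1]], and M = P·diag(2, 1)·P⁻¹.
Then M⁸ = P·diag(256, 1)·P⁻¹ = [[256, −1], [256, −2]] · [[2, −1], [1, −1]] = [[511, −255], [510, −254]].

[[511, −255], [510, −254]]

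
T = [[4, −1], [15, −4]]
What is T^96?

T² = I (check: tr T = 0 and det T = −1), so T^96 = I since 96 is even.

[[1, 0], [0, 1]]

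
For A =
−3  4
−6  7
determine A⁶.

tr A = 4 and det A = 3, so the characteristic polynomial is λ² − (4)λ + (3) with roots 1 and 3.
Eigenvectors give P = [[1, 2], [1, 3]] with P⁻¹ = [[3, −2], [−1, 1]], and A = P·diag(1, 3)·P⁻¹.
Then A⁶ = P·diag(1, 729)·P⁻¹ = [[1, 1458], [1, 2187]] · [[3, −2], [−1, 1]] = [[−1455, 1456], [−2184, 2185]].

[[−1455, 1456], [−2184, 2185]]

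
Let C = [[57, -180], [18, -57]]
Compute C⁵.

tr C = 0 and det C = -9, so the characteristic polynomial is λ² − (0)λ + (-9) with roots 3 and -3.
Eigenvectors give P = [[10, -3], [3, -1]] with P⁻¹ = [[1, -3], [3, -10]], and C = P·diag(3, -3)·P⁻¹.
Then C⁵ = P·diag(243, -243)·P⁻¹ = [[2430, 729], [729, 243]] · [[1, -3], [3, -10]] = [[4617, -14580], [1458, -4617]].

[[4617, -14580], [1458, -4617]]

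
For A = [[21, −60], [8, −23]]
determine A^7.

[[10941, −32820], [4376, −13127]]

tr A = −2 and det A = −3, so the characteristic polynomial is λ² − (−2)λ + (−3) with roots 1 and −3.
Eigenvectors give P = [[3, −5], [1, −2]] with P⁻¹ = [[2, −5], [1, −3]], and A = P·diag(1, −3)·P⁻¹.
Then A^7 = P·diag(1, −2187)·P⁻¹ = [[3, 10935], [1, 4374]] · [[2, −5], [1, −3]] = [[10941, −32820], [4376, −13127]].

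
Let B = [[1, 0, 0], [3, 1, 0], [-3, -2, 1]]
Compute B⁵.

B = I + N where N = [[0, 0, 0], [3, 0, 0], [-3, -2, 0]] is strictly lower-triangular, so N³ = 0.
(I + N)⁵ = I + 5·N + 10·N² = [[1, 0, 0], [15, 1, 0], [-75, -10, 1]].

[[1, 0, 0], [15, 1, 0], [-75, -10, 1]]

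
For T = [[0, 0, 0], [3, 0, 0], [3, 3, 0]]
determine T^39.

[[0, 0, 0], [0, 0, 0], [0, 0, 0]]

T is strictly triangular, hence nilpotent: T^3 = 0, so T^39 = 0.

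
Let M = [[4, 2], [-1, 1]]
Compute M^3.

tr M = 5 and det M = 6, so the characteristic polynomial is λ² − (5)λ + (6) with roots 3 and 2.
Eigenvectors give P = [[-2, -1], [1, 1]] with P⁻¹ = [[-1, -1], [1, 2]], and M = P·diag(3, 2)·P⁻¹.
Then M^3 = P·diag(27, 8)·P⁻¹ = [[-54, -8], [27, 8]] · [[-1, -1], [1, 2]] = [[46, 38], [-19, -11]].

[[46, 38], [-19, -11]]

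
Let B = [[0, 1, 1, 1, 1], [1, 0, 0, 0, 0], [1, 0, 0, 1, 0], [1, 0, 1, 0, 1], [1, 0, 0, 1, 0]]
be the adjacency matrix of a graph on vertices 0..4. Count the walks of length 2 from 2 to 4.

The number of length-2 walks from vertex 2 to vertex 4 is entry (2,4) of B^2, where B is the adjacency matrix.
B^2 = [[4, 0, 1, 2, 1], [0, 1, 1, 1, 1], [1, 1, 2, 1, 2], [2, 1, 1, 3, 1], [1, 1, 2, 1, 2]]

2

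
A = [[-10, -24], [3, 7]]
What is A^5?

tr A = -3 and det A = 2, so the characteristic polynomial is λ² − (-3)λ + (2) with roots -2 and -1.
Eigenvectors give P = [[-3, -8], [1, 3]] with P⁻¹ = [[-3, -8], [1, 3]], and A = P·diag(-2, -1)·P⁻¹.
Then A^5 = P·diag(-32, -1)·P⁻¹ = [[96, 8], [-32, -3]] · [[-3, -8], [1, 3]] = [[-280, -744], [93, 247]].

[[-280, -744], [93, 247]]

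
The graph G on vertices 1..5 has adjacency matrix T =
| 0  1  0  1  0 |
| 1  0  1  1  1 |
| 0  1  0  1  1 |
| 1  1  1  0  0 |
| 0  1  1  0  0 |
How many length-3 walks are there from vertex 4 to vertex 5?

The number of length-3 walks from vertex 4 to vertex 5 is entry (4,5) of T³, where T is the adjacency matrix.
T² = [[2, 1, 2, 1, 1], [1, 4, 2, 2, 1], [2, 2, 3, 1, 1], [1, 2, 1, 3, 2], [1, 1, 1, 2, 2]]
T³ = [[2, 6, 3, 5, 3], [6, 6, 7, 7, 6], [3, 7, 4, 7, 5], [5, 7, 7, 4, 3], [3, 6, 5, 3, 2]]

3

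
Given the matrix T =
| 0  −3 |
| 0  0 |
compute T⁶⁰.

[[0, 0], [0, 0]]

T is strictly triangular, hence nilpotent: T² = 0, so T⁶⁰ = 0.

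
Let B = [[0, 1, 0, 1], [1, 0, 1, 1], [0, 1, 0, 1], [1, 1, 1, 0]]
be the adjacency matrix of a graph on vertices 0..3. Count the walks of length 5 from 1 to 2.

The number of length-5 walks from vertex 1 to vertex 2 is entry (1,2) of B⁵, where B is the adjacency matrix.
B² = [[2, 1, 2, 1], [1, 3, 1, 2], [2, 1, 2, 1], [1, 2, 1, 3]]
B³ = [[2, 5, 2, 5], [5, 4, 5, 5], [2, 5, 2, 5], [5, 5, 5, 4]]
B⁴ = [[10, 9, 10, 9], [9, 15, 9, 14], [10, 9, 10, 9], [9, 14, 9, 15]]
B⁵ = [[18, 29, 18, 29], [29, 32, 29, 33], [18, 29, 18, 29], [29, 33, 29, 32]]

29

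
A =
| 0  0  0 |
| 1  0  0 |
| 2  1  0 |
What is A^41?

[[0, 0, 0], [0, 0, 0], [0, 0, 0]]

A is strictly triangular, hence nilpotent: A^3 = 0, so A^41 = 0.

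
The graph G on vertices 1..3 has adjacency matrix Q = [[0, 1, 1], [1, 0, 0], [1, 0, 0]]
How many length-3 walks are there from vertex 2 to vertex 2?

The number of length-3 walks from vertex 2 to vertex 2 is entry (2,2) of Q³, where Q is the adjacency matrix.
Q² = [[2, 0, 0], [0, 1, 1], [0, 1, 1]]
Q³ = [[0, 2, 2], [2, 0, 0], [2, 0, 0]]

0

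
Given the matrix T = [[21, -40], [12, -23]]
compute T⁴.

tr T = -2 and det T = -3, so the characteristic polynomial is λ² − (-2)λ + (-3) with roots -3 and 1.
Eigenvectors give P = [[-5, 2], [-3, 1]] with P⁻¹ = [[1, -2], [3, -5]], and T = P·diag(-3, 1)·P⁻¹.
Then T⁴ = P·diag(81, 1)·P⁻¹ = [[-405, 2], [-243, 1]] · [[1, -2], [3, -5]] = [[-399, 800], [-240, 481]].

[[-399, 800], [-240, 481]]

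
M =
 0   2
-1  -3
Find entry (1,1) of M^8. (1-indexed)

tr M = -3 and det M = 2, so the characteristic polynomial is λ² − (-3)λ + (2) with roots -1 and -2.
Eigenvectors give P = [[2, -1], [-1, 1]] with P⁻¹ = [[1, 1], [1, 2]], and M = P·diag(-1, -2)·P⁻¹.
Then M^8 = P·diag(1, 256)·P⁻¹ = [[2, -256], [-1, 256]] · [[1, 1], [1, 2]] = [[-254, -510], [255, 511]].

-254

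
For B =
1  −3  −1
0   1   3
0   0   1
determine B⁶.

[[1, −18, −141], [0, 1, 18], [0, 0, 1]]

B = I + N where N = [[0, −3, −1], [0, 0, 3], [0, 0, 0]] is strictly upper-triangular, so N³ = 0.
(I + N)⁶ = I + 6·N + 15·N² = [[1, −18, −141], [0, 1, 18], [0, 0, 1]].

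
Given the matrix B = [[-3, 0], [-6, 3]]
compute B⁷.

[[-2187, 0], [-4374, 2187]]

tr B = 0 and det B = -9, so the characteristic polynomial is λ² − (0)λ + (-9) with roots 3 and -3.
Eigenvectors give P = [[0, 1], [-1, 1]] with P⁻¹ = [[1, -1], [1, 0]], and B = P·diag(3, -3)·P⁻¹.
Then B⁷ = P·diag(2187, -2187)·P⁻¹ = [[0, -2187], [-2187, -2187]] · [[1, -1], [1, 0]] = [[-2187, 0], [-4374, 2187]].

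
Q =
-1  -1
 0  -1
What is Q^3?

Q^2 = [[1, 2], [0, 1]]
Q^3 = [[-1, -3], [0, -1]]

[[-1, -3], [0, -1]]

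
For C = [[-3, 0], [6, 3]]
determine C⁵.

[[-243, 0], [486, 243]]

tr C = 0 and det C = -9, so the characteristic polynomial is λ² − (0)λ + (-9) with roots 3 and -3.
Eigenvectors give P = [[0, -1], [1, 1]] with P⁻¹ = [[1, 1], [-1, 0]], and C = P·diag(3, -3)·P⁻¹.
Then C⁵ = P·diag(243, -243)·P⁻¹ = [[0, 243], [243, -243]] · [[1, 1], [-1, 0]] = [[-243, 0], [486, 243]].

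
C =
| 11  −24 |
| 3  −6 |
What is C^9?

tr C = 5 and det C = 6, so the characteristic polynomial is λ² − (5)λ + (6) with roots 3 and 2.
Eigenvectors give P = [[−3, −8], [−1, −3]] with P⁻¹ = [[−3, 8], [1, −3]], and C = P·diag(3, 2)·P⁻¹.
Then C^9 = P·diag(19683, 512)·P⁻¹ = [[−59049, −4096], [−19683, −1536]] · [[−3, 8], [1, −3]] = [[173051, −460104], [57513, −152856]].

[[173051, −460104], [57513, −152856]]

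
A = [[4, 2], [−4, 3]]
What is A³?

A² = [[8, 14], [−28, 1]]
A³ = [[−24, 58], [−116, −53]]

[[−24, 58], [−116, −53]]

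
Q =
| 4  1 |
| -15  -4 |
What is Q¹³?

Q² = I (check: tr Q = 0 and det Q = -1), so Q¹³ = Q since 13 is odd.

[[4, 1], [-15, -4]]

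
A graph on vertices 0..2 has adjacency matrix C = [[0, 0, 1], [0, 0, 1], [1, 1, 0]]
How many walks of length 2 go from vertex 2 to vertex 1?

0

The number of length-2 walks from vertex 2 to vertex 1 is entry (2,1) of C^2, where C is the adjacency matrix.
C^2 = [[1, 1, 0], [1, 1, 0], [0, 0, 2]]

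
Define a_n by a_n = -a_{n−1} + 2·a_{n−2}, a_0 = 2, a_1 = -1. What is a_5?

-31

With companion matrix M = [[-1, 2], [1, 0]], [a_n, a_{n−1}]ᵀ = M·[a_{n−1}, a_{n−2}]ᵀ, so [a_5, a_4]ᵀ = M^4·[a_1, a_0]ᵀ.
M^4 = [[11, -10], [-5, 6]], giving [a_5, a_4]ᵀ = [[-31], [17]].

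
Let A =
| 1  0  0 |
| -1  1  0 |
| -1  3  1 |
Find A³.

A = I + N where N = [[0, 0, 0], [-1, 0, 0], [-1, 3, 0]] is strictly lower-triangular, so N³ = 0.
(I + N)³ = I + 3·N + 3·N² = [[1, 0, 0], [-3, 1, 0], [-12, 9, 1]].

[[1, 0, 0], [-3, 1, 0], [-12, 9, 1]]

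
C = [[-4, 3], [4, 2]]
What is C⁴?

C² = [[28, -6], [-8, 16]]
C³ = [[-136, 72], [96, 8]]
C⁴ = [[832, -264], [-352, 304]]

[[832, -264], [-352, 304]]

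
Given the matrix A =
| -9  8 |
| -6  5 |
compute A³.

[[-105, 104], [-78, 77]]

tr A = -4 and det A = 3, so the characteristic polynomial is λ² − (-4)λ + (3) with roots -3 and -1.
Eigenvectors give P = [[-4, 1], [-3, 1]] with P⁻¹ = [[-1, 1], [-3, 4]], and A = P·diag(-3, -1)·P⁻¹.
Then A³ = P·diag(-27, -1)·P⁻¹ = [[108, -1], [81, -1]] · [[-1, 1], [-3, 4]] = [[-105, 104], [-78, 77]].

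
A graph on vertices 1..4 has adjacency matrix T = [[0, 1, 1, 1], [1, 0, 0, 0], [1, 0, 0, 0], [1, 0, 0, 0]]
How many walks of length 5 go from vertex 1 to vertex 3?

The number of length-5 walks from vertex 1 to vertex 3 is entry (1,3) of T⁵, where T is the adjacency matrix.
T² = [[3, 0, 0, 0], [0, 1, 1, 1], [0, 1, 1, 1], [0, 1, 1, 1]]
T³ = [[0, 3, 3, 3], [3, 0, 0, 0], [3, 0, 0, 0], [3, 0, 0, 0]]
T⁴ = [[9, 0, 0, 0], [0, 3, 3, 3], [0, 3, 3, 3], [0, 3, 3, 3]]
T⁵ = [[0, 9, 9, 9], [9, 0, 0, 0], [9, 0, 0, 0], [9, 0, 0, 0]]

9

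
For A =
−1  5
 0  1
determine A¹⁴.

[[1, 0], [0, 1]]

A² = I (check: tr A = 0 and det A = −1), so A¹⁴ = I since 14 is even.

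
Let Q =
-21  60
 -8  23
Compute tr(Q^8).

tr Q = 2 and det Q = -3, so the characteristic polynomial is λ² − (2)λ + (-3) with roots 3 and -1.
Eigenvectors give P = [[-5, 3], [-2, 1]] with P⁻¹ = [[1, -3], [2, -5]], and Q = P·diag(3, -1)·P⁻¹.
Then Q^8 = P·diag(6561, 1)·P⁻¹ = [[-32805, 3], [-13122, 1]] · [[1, -3], [2, -5]] = [[-32799, 98400], [-13120, 39361]].

6562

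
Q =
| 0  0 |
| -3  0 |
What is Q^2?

Q is strictly triangular, hence nilpotent: Q^2 = 0, so Q^2 = 0.

[[0, 0], [0, 0]]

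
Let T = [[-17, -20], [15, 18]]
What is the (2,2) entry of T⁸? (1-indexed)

25476

tr T = 1 and det T = -6, so the characteristic polynomial is λ² − (1)λ + (-6) with roots -2 and 3.
Eigenvectors give P = [[4, -1], [-3, 1]] with P⁻¹ = [[1, 1], [3, 4]], and T = P·diag(-2, 3)·P⁻¹.
Then T⁸ = P·diag(256, 6561)·P⁻¹ = [[1024, -6561], [-768, 6561]] · [[1, 1], [3, 4]] = [[-18659, -25220], [18915, 25476]].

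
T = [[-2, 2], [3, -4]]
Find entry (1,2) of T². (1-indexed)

-12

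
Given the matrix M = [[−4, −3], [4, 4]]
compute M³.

[[−16, −12], [16, 16]]

M² = [[4, 0], [0, 4]]
M³ = [[−16, −12], [16, 16]]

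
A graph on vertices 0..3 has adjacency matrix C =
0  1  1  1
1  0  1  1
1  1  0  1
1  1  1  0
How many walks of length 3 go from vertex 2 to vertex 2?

The number of length-3 walks from vertex 2 to vertex 2 is entry (2,2) of C³, where C is the adjacency matrix.
C² = [[3, 2, 2, 2], [2, 3, 2, 2], [2, 2, 3, 2], [2, 2, 2, 3]]
C³ = [[6, 7, 7, 7], [7, 6, 7, 7], [7, 7, 6, 7], [7, 7, 7, 6]]

6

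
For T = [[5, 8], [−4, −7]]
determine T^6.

tr T = −2 and det T = −3, so the characteristic polynomial is λ² − (−2)λ + (−3) with roots −3 and 1.
Eigenvectors give P = [[−1, −2], [1, 1]] with P⁻¹ = [[1, 2], [−1, −1]], and T = P·diag(−3, 1)·P⁻¹.
Then T^6 = P·diag(729, 1)·P⁻¹ = [[−729, −2], [729, 1]] · [[1, 2], [−1, −1]] = [[−727, −1456], [728, 1457]].

[[−727, −1456], [728, 1457]]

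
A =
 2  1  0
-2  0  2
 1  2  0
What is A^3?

[[2, 6, 4], [-8, -2, 4], [-2, 6, 2]]

A^2 = [[2, 2, 2], [-2, 2, 0], [-2, 1, 4]]
A^3 = [[2, 6, 4], [-8, -2, 4], [-2, 6, 2]]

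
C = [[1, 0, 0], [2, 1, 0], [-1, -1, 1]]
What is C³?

C = I + N where N = [[0, 0, 0], [2, 0, 0], [-1, -1, 0]] is strictly lower-triangular, so N³ = 0.
(I + N)³ = I + 3·N + 3·N² = [[1, 0, 0], [6, 1, 0], [-9, -3, 1]].

[[1, 0, 0], [6, 1, 0], [-9, -3, 1]]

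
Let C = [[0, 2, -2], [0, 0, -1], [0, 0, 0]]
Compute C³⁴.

[[0, 0, 0], [0, 0, 0], [0, 0, 0]]

C is strictly triangular, hence nilpotent: C³ = 0, so C³⁴ = 0.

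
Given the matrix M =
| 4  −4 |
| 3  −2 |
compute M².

[[4, −8], [6, −8]]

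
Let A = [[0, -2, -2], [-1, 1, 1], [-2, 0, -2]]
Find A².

[[6, -2, 2], [-3, 3, 1], [4, 4, 8]]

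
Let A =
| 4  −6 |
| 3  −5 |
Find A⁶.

tr A = −1 and det A = −2, so the characteristic polynomial is λ² − (−1)λ + (−2) with roots 1 and −2.
Eigenvectors give P = [[−2, 1], [−1, 1]] with P⁻¹ = [[−1, 1], [−1, 2]], and A = P·diag(1, −2)·P⁻¹.
Then A⁶ = P·diag(1, 64)·P⁻¹ = [[−2, 64], [−1, 64]] · [[−1, 1], [−1, 2]] = [[−62, 126], [−63, 127]].

[[−62, 126], [−63, 127]]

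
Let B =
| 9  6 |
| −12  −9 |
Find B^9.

tr B = 0 and det B = −9, so the characteristic polynomial is λ² − (0)λ + (−9) with roots 3 and −3.
Eigenvectors give P = [[1, −1], [−1, 2]] with P⁻¹ = [[2, 1], [1, 1]], and B = P·diag(3, −3)·P⁻¹.
Then B^9 = P·diag(19683, −19683)·P⁻¹ = [[19683, 19683], [−19683, −39366]] · [[2, 1], [1, 1]] = [[59049, 39366], [−78732, −59049]].

[[59049, 39366], [−78732, −59049]]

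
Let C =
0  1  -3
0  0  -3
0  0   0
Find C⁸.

[[0, 0, 0], [0, 0, 0], [0, 0, 0]]

C is strictly triangular, hence nilpotent: C³ = 0, so C⁸ = 0.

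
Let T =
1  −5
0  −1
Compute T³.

[[1, −5], [0, −1]]

T² = I (check: tr T = 0 and det T = −1), so T³ = T since 3 is odd.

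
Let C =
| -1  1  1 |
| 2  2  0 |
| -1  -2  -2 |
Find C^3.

[[-1, 6, 8], [8, 10, -2], [-4, -9, -7]]

C^2 = [[2, -1, -3], [2, 6, 2], [-1, -1, 3]]
C^3 = [[-1, 6, 8], [8, 10, -2], [-4, -9, -7]]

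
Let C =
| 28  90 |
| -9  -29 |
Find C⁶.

[[-566, -1890], [189, 631]]

tr C = -1 and det C = -2, so the characteristic polynomial is λ² − (-1)λ + (-2) with roots 1 and -2.
Eigenvectors give P = [[10, -3], [-3, 1]] with P⁻¹ = [[1, 3], [3, 10]], and C = P·diag(1, -2)·P⁻¹.
Then C⁶ = P·diag(1, 64)·P⁻¹ = [[10, -192], [-3, 64]] · [[1, 3], [3, 10]] = [[-566, -1890], [189, 631]].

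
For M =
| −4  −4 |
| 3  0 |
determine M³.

M² = [[4, 16], [−12, −12]]
M³ = [[32, −16], [12, 48]]

[[32, −16], [12, 48]]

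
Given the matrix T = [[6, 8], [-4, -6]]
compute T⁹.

[[1536, 2048], [-1024, -1536]]

tr T = 0 and det T = -4, so the characteristic polynomial is λ² − (0)λ + (-4) with roots -2 and 2.
Eigenvectors give P = [[-1, -2], [1, 1]] with P⁻¹ = [[1, 2], [-1, -1]], and T = P·diag(-2, 2)·P⁻¹.
Then T⁹ = P·diag(-512, 512)·P⁻¹ = [[512, -1024], [-512, 512]] · [[1, 2], [-1, -1]] = [[1536, 2048], [-1024, -1536]].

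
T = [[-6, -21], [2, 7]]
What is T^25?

T² = T (a projection; rank 1, trace 1), so T^25 = T.

[[-6, -21], [2, 7]]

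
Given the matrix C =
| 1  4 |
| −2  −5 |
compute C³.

tr C = −4 and det C = 3, so the characteristic polynomial is λ² − (−4)λ + (3) with roots −3 and −1.
Eigenvectors give P = [[1, 2], [−1, −1]] with P⁻¹ = [[−1, −2], [1, 1]], and C = P·diag(−3, −1)·P⁻¹.
Then C³ = P·diag(−27, −1)·P⁻¹ = [[−27, −2], [27, 1]] · [[−1, −2], [1, 1]] = [[25, 52], [−26, −53]].

[[25, 52], [−26, −53]]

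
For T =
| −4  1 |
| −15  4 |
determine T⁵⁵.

[[−4, 1], [−15, 4]]

T² = I (check: tr T = 0 and det T = −1), so T⁵⁵ = T since 55 is odd.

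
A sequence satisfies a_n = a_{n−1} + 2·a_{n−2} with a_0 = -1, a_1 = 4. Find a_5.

34

With companion matrix C = [[1, 2], [1, 0]], [a_n, a_{n−1}]ᵀ = C·[a_{n−1}, a_{n−2}]ᵀ, so [a_5, a_4]ᵀ = C⁴·[a_1, a_0]ᵀ.
C⁴ = [[11, 10], [5, 6]], giving [a_5, a_4]ᵀ = [[34], [14]].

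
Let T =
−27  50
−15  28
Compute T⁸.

[[−31269, 63050], [−18915, 38086]]

tr T = 1 and det T = −6, so the characteristic polynomial is λ² − (1)λ + (−6) with roots −2 and 3.
Eigenvectors give P = [[−2, −5], [−1, −3]] with P⁻¹ = [[−3, 5], [1, −2]], and T = P·diag(−2, 3)·P⁻¹.
Then T⁸ = P·diag(256, 6561)·P⁻¹ = [[−512, −32805], [−256, −19683]] · [[−3, 5], [1, −2]] = [[−31269, 63050], [−18915, 38086]].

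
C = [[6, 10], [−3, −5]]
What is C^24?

C² = C (a projection; rank 1, trace 1), so C^24 = C.

[[6, 10], [−3, −5]]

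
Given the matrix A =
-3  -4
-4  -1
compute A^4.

[[881, 672], [672, 545]]

A^2 = [[25, 16], [16, 17]]
A^3 = [[-139, -116], [-116, -81]]
A^4 = [[881, 672], [672, 545]]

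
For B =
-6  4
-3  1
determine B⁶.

[[2724, -2660], [1995, -1931]]

tr B = -5 and det B = 6, so the characteristic polynomial is λ² − (-5)λ + (6) with roots -3 and -2.
Eigenvectors give P = [[4, 1], [3, 1]] with P⁻¹ = [[1, -1], [-3, 4]], and B = P·diag(-3, -2)·P⁻¹.
Then B⁶ = P·diag(729, 64)·P⁻¹ = [[2916, 64], [2187, 64]] · [[1, -1], [-3, 4]] = [[2724, -2660], [1995, -1931]].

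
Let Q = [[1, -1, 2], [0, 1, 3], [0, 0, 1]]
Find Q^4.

[[1, -4, -10], [0, 1, 12], [0, 0, 1]]

Q = I + N where N = [[0, -1, 2], [0, 0, 3], [0, 0, 0]] is strictly upper-triangular, so N^3 = 0.
(I + N)^4 = I + 4·N + 6·N^2 = [[1, -4, -10], [0, 1, 12], [0, 0, 1]].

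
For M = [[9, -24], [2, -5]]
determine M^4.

[[321, -960], [80, -239]]

tr M = 4 and det M = 3, so the characteristic polynomial is λ² − (4)λ + (3) with roots 1 and 3.
Eigenvectors give P = [[-3, 4], [-1, 1]] with P⁻¹ = [[1, -4], [1, -3]], and M = P·diag(1, 3)·P⁻¹.
Then M^4 = P·diag(1, 81)·P⁻¹ = [[-3, 324], [-1, 81]] · [[1, -4], [1, -3]] = [[321, -960], [80, -239]].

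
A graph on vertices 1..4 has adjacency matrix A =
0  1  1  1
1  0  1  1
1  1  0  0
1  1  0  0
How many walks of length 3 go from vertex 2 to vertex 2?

4

The number of length-3 walks from vertex 2 to vertex 2 is entry (2,2) of A^3, where A is the adjacency matrix.
A^2 = [[3, 2, 1, 1], [2, 3, 1, 1], [1, 1, 2, 2], [1, 1, 2, 2]]
A^3 = [[4, 5, 5, 5], [5, 4, 5, 5], [5, 5, 2, 2], [5, 5, 2, 2]]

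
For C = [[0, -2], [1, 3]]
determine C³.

[[-6, -14], [7, 15]]

tr C = 3 and det C = 2, so the characteristic polynomial is λ² − (3)λ + (2) with roots 2 and 1.
Eigenvectors give P = [[1, -2], [-1, 1]] with P⁻¹ = [[-1, -2], [-1, -1]], and C = P·diag(2, 1)·P⁻¹.
Then C³ = P·diag(8, 1)·P⁻¹ = [[8, -2], [-8, 1]] · [[-1, -2], [-1, -1]] = [[-6, -14], [7, 15]].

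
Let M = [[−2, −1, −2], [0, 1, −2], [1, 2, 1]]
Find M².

[[2, −3, 4], [−2, −3, −4], [−1, 3, −5]]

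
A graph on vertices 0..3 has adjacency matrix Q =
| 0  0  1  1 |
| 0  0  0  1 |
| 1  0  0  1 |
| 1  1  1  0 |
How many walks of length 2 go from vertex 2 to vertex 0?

The number of length-2 walks from vertex 2 to vertex 0 is entry (2,0) of Q^2, where Q is the adjacency matrix.
Q^2 = [[2, 1, 1, 1], [1, 1, 1, 0], [1, 1, 2, 1], [1, 0, 1, 3]]

1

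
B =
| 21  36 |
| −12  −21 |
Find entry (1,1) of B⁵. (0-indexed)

−1701

tr B = 0 and det B = −9, so the characteristic polynomial is λ² − (0)λ + (−9) with roots −3 and 3.
Eigenvectors give P = [[−3, 2], [2, −1]] with P⁻¹ = [[1, 2], [2, 3]], and B = P·diag(−3, 3)·P⁻¹.
Then B⁵ = P·diag(−243, 243)·P⁻¹ = [[729, 486], [−486, −243]] · [[1, 2], [2, 3]] = [[1701, 2916], [−972, −1701]].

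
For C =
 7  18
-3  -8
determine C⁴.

tr C = -1 and det C = -2, so the characteristic polynomial is λ² − (-1)λ + (-2) with roots -2 and 1.
Eigenvectors give P = [[-2, 3], [1, -1]] with P⁻¹ = [[1, 3], [1, 2]], and C = P·diag(-2, 1)·P⁻¹.
Then C⁴ = P·diag(16, 1)·P⁻¹ = [[-32, 3], [16, -1]] · [[1, 3], [1, 2]] = [[-29, -90], [15, 46]].

[[-29, -90], [15, 46]]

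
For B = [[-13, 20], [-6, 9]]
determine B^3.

tr B = -4 and det B = 3, so the characteristic polynomial is λ² − (-4)λ + (3) with roots -1 and -3.
Eigenvectors give P = [[-5, 2], [-3, 1]] with P⁻¹ = [[1, -2], [3, -5]], and B = P·diag(-1, -3)·P⁻¹.
Then B^3 = P·diag(-1, -27)·P⁻¹ = [[5, -54], [3, -27]] · [[1, -2], [3, -5]] = [[-157, 260], [-78, 129]].

[[-157, 260], [-78, 129]]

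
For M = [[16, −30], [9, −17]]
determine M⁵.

[[166, −330], [99, −197]]

tr M = −1 and det M = −2, so the characteristic polynomial is λ² − (−1)λ + (−2) with roots 1 and −2.
Eigenvectors give P = [[2, −5], [1, −3]] with P⁻¹ = [[3, −5], [1, −2]], and M = P·diag(1, −2)·P⁻¹.
Then M⁵ = P·diag(1, −32)·P⁻¹ = [[2, 160], [1, 96]] · [[3, −5], [1, −2]] = [[166, −330], [99, −197]].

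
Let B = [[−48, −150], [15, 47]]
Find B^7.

[[−23022, −69450], [6945, 20963]]

tr B = −1 and det B = −6, so the characteristic polynomial is λ² − (−1)λ + (−6) with roots 2 and −3.
Eigenvectors give P = [[3, 10], [−1, −3]] with P⁻¹ = [[−3, −10], [1, 3]], and B = P·diag(2, −3)·P⁻¹.
Then B^7 = P·diag(128, −2187)·P⁻¹ = [[384, −21870], [−128, 6561]] · [[−3, −10], [1, 3]] = [[−23022, −69450], [6945, 20963]].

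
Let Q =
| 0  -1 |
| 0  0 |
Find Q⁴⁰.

[[0, 0], [0, 0]]

Q is strictly triangular, hence nilpotent: Q² = 0, so Q⁴⁰ = 0.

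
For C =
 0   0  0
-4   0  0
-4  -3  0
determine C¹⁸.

[[0, 0, 0], [0, 0, 0], [0, 0, 0]]

C is strictly triangular, hence nilpotent: C³ = 0, so C¹⁸ = 0.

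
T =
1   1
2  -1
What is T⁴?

[[9, 0], [0, 9]]

T² = [[3, 0], [0, 3]]
T³ = [[3, 3], [6, -3]]
T⁴ = [[9, 0], [0, 9]]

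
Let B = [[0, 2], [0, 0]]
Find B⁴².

B is strictly triangular, hence nilpotent: B² = 0, so B⁴² = 0.

[[0, 0], [0, 0]]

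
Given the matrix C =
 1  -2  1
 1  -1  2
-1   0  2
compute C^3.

[[-1, 4, -4], [-6, 5, 2], [-4, 4, 7]]

C^2 = [[-2, 0, -1], [-2, -1, 3], [-3, 2, 3]]
C^3 = [[-1, 4, -4], [-6, 5, 2], [-4, 4, 7]]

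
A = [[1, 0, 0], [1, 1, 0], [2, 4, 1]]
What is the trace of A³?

3

A = I + N where N = [[0, 0, 0], [1, 0, 0], [2, 4, 0]] is strictly lower-triangular, so N³ = 0.
(I + N)³ = I + 3·N + 3·N² = [[1, 0, 0], [3, 1, 0], [18, 12, 1]].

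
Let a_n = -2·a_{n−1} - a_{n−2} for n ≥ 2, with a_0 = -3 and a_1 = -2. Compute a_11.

-52

With companion matrix M = [[-2, -1], [1, 0]], [a_n, a_{n−1}]ᵀ = M·[a_{n−1}, a_{n−2}]ᵀ, so [a_11, a_10]ᵀ = M¹⁰·[a_1, a_0]ᵀ.
M¹⁰ = [[11, 10], [-10, -9]], giving [a_11, a_10]ᵀ = [[-52], [47]].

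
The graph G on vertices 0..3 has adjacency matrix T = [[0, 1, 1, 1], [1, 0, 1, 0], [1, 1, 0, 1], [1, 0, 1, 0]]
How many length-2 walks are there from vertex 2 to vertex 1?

The number of length-2 walks from vertex 2 to vertex 1 is entry (2,1) of T², where T is the adjacency matrix.
T² = [[3, 1, 2, 1], [1, 2, 1, 2], [2, 1, 3, 1], [1, 2, 1, 2]]

1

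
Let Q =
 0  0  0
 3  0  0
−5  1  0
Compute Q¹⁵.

[[0, 0, 0], [0, 0, 0], [0, 0, 0]]

Q is strictly triangular, hence nilpotent: Q³ = 0, so Q¹⁵ = 0.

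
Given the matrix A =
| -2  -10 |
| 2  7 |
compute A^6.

[[-2596, -6650], [1330, 3389]]

tr A = 5 and det A = 6, so the characteristic polynomial is λ² − (5)λ + (6) with roots 2 and 3.
Eigenvectors give P = [[5, -2], [-2, 1]] with P⁻¹ = [[1, 2], [2, 5]], and A = P·diag(2, 3)·P⁻¹.
Then A^6 = P·diag(64, 729)·P⁻¹ = [[320, -1458], [-128, 729]] · [[1, 2], [2, 5]] = [[-2596, -6650], [1330, 3389]].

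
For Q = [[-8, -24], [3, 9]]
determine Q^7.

Q² = Q (a projection; rank 1, trace 1), so Q^7 = Q.

[[-8, -24], [3, 9]]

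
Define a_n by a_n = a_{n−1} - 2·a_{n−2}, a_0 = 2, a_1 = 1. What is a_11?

With companion matrix A = [[1, -2], [1, 0]], [a_n, a_{n−1}]ᵀ = A·[a_{n−1}, a_{n−2}]ᵀ, so [a_11, a_10]ᵀ = A¹⁰·[a_1, a_0]ᵀ.
A¹⁰ = [[23, 22], [-11, 34]], giving [a_11, a_10]ᵀ = [[67], [57]].

67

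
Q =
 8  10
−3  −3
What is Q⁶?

[[4054, 6650], [−1995, −3261]]

tr Q = 5 and det Q = 6, so the characteristic polynomial is λ² − (5)λ + (6) with roots 2 and 3.
Eigenvectors give P = [[−5, −2], [3, 1]] with P⁻¹ = [[1, 2], [−3, −5]], and Q = P·diag(2, 3)·P⁻¹.
Then Q⁶ = P·diag(64, 729)·P⁻¹ = [[−320, −1458], [192, 729]] · [[1, 2], [−3, −5]] = [[4054, 6650], [−1995, −3261]].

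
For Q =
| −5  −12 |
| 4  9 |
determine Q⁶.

[[−2183, −4368], [1456, 2913]]

tr Q = 4 and det Q = 3, so the characteristic polynomial is λ² − (4)λ + (3) with roots 3 and 1.
Eigenvectors give P = [[3, 2], [−2, −1]] with P⁻¹ = [[−1, −2], [2, 3]], and Q = P·diag(3, 1)·P⁻¹.
Then Q⁶ = P·diag(729, 1)·P⁻¹ = [[2187, 2], [−1458, −1]] · [[−1, −2], [2, 3]] = [[−2183, −4368], [1456, 2913]].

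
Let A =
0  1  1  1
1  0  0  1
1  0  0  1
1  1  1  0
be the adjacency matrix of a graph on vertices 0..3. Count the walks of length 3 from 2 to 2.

The number of length-3 walks from vertex 2 to vertex 2 is entry (2,2) of A^3, where A is the adjacency matrix.
A^2 = [[3, 1, 1, 2], [1, 2, 2, 1], [1, 2, 2, 1], [2, 1, 1, 3]]
A^3 = [[4, 5, 5, 5], [5, 2, 2, 5], [5, 2, 2, 5], [5, 5, 5, 4]]

2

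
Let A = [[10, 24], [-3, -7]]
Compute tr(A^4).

tr A = 3 and det A = 2, so the characteristic polynomial is λ² − (3)λ + (2) with roots 2 and 1.
Eigenvectors give P = [[-3, -8], [1, 3]] with P⁻¹ = [[-3, -8], [1, 3]], and A = P·diag(2, 1)·P⁻¹.
Then A^4 = P·diag(16, 1)·P⁻¹ = [[-48, -8], [16, 3]] · [[-3, -8], [1, 3]] = [[136, 360], [-45, -119]].

17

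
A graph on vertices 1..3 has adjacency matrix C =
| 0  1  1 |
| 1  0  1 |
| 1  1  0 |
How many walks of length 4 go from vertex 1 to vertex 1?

The number of length-4 walks from vertex 1 to vertex 1 is entry (1,1) of C^4, where C is the adjacency matrix.
C^2 = [[2, 1, 1], [1, 2, 1], [1, 1, 2]]
C^3 = [[2, 3, 3], [3, 2, 3], [3, 3, 2]]
C^4 = [[6, 5, 5], [5, 6, 5], [5, 5, 6]]

6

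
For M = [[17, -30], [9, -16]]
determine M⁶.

tr M = 1 and det M = -2, so the characteristic polynomial is λ² − (1)λ + (-2) with roots -1 and 2.
Eigenvectors give P = [[-5, 2], [-3, 1]] with P⁻¹ = [[1, -2], [3, -5]], and M = P·diag(-1, 2)·P⁻¹.
Then M⁶ = P·diag(1, 64)·P⁻¹ = [[-5, 128], [-3, 64]] · [[1, -2], [3, -5]] = [[379, -630], [189, -314]].

[[379, -630], [189, -314]]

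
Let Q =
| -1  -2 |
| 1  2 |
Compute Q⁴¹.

Q² = Q (a projection; rank 1, trace 1), so Q⁴¹ = Q.

[[-1, -2], [1, 2]]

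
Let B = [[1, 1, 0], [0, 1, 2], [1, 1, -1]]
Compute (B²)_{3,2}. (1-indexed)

1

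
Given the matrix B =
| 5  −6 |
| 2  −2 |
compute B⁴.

tr B = 3 and det B = 2, so the characteristic polynomial is λ² − (3)λ + (2) with roots 1 and 2.
Eigenvectors give P = [[−3, −2], [−2, −1]] with P⁻¹ = [[1, −2], [−2, 3]], and B = P·diag(1, 2)·P⁻¹.
Then B⁴ = P·diag(1, 16)·P⁻¹ = [[−3, −32], [−2, −16]] · [[1, −2], [−2, 3]] = [[61, −90], [30, −44]].

[[61, −90], [30, −44]]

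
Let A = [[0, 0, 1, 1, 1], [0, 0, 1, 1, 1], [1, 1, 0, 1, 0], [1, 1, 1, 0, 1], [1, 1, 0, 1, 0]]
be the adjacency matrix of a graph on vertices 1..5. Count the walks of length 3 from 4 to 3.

8

The number of length-3 walks from vertex 4 to vertex 3 is entry (4,3) of A³, where A is the adjacency matrix.
A² = [[3, 3, 1, 2, 1], [3, 3, 1, 2, 1], [1, 1, 3, 2, 3], [2, 2, 2, 4, 2], [1, 1, 3, 2, 3]]
A³ = [[4, 4, 8, 8, 8], [4, 4, 8, 8, 8], [8, 8, 4, 8, 4], [8, 8, 8, 8, 8], [8, 8, 4, 8, 4]]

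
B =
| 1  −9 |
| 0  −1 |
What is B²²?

[[1, 0], [0, 1]]

B² = I (check: tr B = 0 and det B = −1), so B²² = I since 22 is even.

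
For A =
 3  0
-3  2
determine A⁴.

A² = [[9, 0], [-15, 4]]
A³ = [[27, 0], [-57, 8]]
A⁴ = [[81, 0], [-195, 16]]

[[81, 0], [-195, 16]]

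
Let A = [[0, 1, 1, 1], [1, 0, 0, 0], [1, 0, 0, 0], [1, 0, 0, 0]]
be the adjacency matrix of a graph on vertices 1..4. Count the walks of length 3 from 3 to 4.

The number of length-3 walks from vertex 3 to vertex 4 is entry (3,4) of A³, where A is the adjacency matrix.
A² = [[3, 0, 0, 0], [0, 1, 1, 1], [0, 1, 1, 1], [0, 1, 1, 1]]
A³ = [[0, 3, 3, 3], [3, 0, 0, 0], [3, 0, 0, 0], [3, 0, 0, 0]]

0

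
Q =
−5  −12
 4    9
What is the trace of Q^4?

82

tr Q = 4 and det Q = 3, so the characteristic polynomial is λ² − (4)λ + (3) with roots 1 and 3.
Eigenvectors give P = [[−2, 3], [1, −2]] with P⁻¹ = [[−2, −3], [−1, −2]], and Q = P·diag(1, 3)·P⁻¹.
Then Q^4 = P·diag(1, 81)·P⁻¹ = [[−2, 243], [1, −162]] · [[−2, −3], [−1, −2]] = [[−239, −480], [160, 321]].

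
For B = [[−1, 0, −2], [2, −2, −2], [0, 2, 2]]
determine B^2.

[[1, −4, −2], [−6, 0, −4], [4, 0, 0]]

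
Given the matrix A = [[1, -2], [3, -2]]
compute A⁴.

A² = [[-5, 2], [-3, -2]]
A³ = [[1, 6], [-9, 10]]
A⁴ = [[19, -14], [21, -2]]

[[19, -14], [21, -2]]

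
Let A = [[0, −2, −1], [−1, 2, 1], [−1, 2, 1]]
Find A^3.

A^2 = [[3, −6, −3], [−3, 8, 4], [−3, 8, 4]]
A^3 = [[9, −24, −12], [−12, 30, 15], [−12, 30, 15]]

[[9, −24, −12], [−12, 30, 15], [−12, 30, 15]]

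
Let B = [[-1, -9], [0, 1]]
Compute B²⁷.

B² = I (check: tr B = 0 and det B = -1), so B²⁷ = B since 27 is odd.

[[-1, -9], [0, 1]]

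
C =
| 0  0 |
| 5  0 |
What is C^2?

C is strictly triangular, hence nilpotent: C^2 = 0, so C^2 = 0.

[[0, 0], [0, 0]]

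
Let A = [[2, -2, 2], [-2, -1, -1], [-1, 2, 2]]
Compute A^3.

A^2 = [[6, 2, 10], [-1, 3, -5], [-8, 4, 0]]
A^3 = [[-2, 6, 30], [-3, -11, -15], [-24, 12, -20]]

[[-2, 6, 30], [-3, -11, -15], [-24, 12, -20]]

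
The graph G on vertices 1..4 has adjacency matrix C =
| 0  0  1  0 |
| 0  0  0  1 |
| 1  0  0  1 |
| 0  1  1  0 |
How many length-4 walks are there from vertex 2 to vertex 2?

The number of length-4 walks from vertex 2 to vertex 2 is entry (2,2) of C⁴, where C is the adjacency matrix.
C² = [[1, 0, 0, 1], [0, 1, 1, 0], [0, 1, 2, 0], [1, 0, 0, 2]]
C³ = [[0, 1, 2, 0], [1, 0, 0, 2], [2, 0, 0, 3], [0, 2, 3, 0]]
C⁴ = [[2, 0, 0, 3], [0, 2, 3, 0], [0, 3, 5, 0], [3, 0, 0, 5]]

2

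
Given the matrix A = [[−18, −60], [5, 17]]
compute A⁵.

tr A = −1 and det A = −6, so the characteristic polynomial is λ² − (−1)λ + (−6) with roots −3 and 2.
Eigenvectors give P = [[−4, 3], [1, −1]] with P⁻¹ = [[−1, −3], [−1, −4]], and A = P·diag(−3, 2)·P⁻¹.
Then A⁵ = P·diag(−243, 32)·P⁻¹ = [[972, 96], [−243, −32]] · [[−1, −3], [−1, −4]] = [[−1068, −3300], [275, 857]].

[[−1068, −3300], [275, 857]]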